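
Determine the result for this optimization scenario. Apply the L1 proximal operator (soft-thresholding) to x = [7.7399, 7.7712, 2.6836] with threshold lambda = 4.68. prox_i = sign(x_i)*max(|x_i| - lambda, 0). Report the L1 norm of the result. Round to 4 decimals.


Soft-thresholding with lambda = 4.68:
prox(7.7399) = sign(7.7399)*max(|7.7399| - 4.68, 0) = 3.0599
prox(7.7712) = sign(7.7712)*max(|7.7712| - 4.68, 0) = 3.0912
prox(2.6836) = sign(2.6836)*max(|2.6836| - 4.68, 0) = 0.0
prox(x) = [3.0599, 3.0912, 0.0]
||prox(x)||_1 = 3.0599 + 3.0912 + 0.0 = 6.1511


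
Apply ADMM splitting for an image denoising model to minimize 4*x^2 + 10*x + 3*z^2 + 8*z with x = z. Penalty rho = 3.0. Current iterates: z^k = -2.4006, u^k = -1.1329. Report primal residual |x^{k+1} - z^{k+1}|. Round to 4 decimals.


ADMM iteration with rho = 3.0, z^k = -2.4006, u^k = -1.1329
Step 1: x-update.
Minimize 4*x^2 + 10*x + (3.0/2)*(x + 2.4006 - 1.1329)^2
FOC: (2*4 + 3.0)*x = -10 + 3.0*(-2.4006 + 1.1329)
x^{k+1} = -1.2548
Step 2: z-update.
Minimize 3*z^2 + 8*z + (3.0/2)*(-1.2548 - z - 1.1329)^2
FOC: (2*3 + 3.0)*z = -8 + 3.0*(-1.2548 - 1.1329)
z^{k+1} = -1.6848
Step 3: u-update.
u^{k+1} = -1.1329 - 1.2548 + 1.6848 = -0.7029
Step 4: Primal residual = |-1.2548 + 1.6848| = 0.43


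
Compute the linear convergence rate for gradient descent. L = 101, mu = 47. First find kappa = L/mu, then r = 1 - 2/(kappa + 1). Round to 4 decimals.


Step 1: Compute the condition number.
kappa = L/mu = 101/47 = 2.1489
Step 2: Compute the convergence rate.
r = 1 - 2/(kappa + 1) = 1 - 2*mu/(L + mu) = (L - mu)/(L + mu) = 54/148 = 0.3649


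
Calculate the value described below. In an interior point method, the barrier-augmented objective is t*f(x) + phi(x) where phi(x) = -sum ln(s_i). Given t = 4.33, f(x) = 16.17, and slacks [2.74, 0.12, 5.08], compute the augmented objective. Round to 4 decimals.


Step 1: Compute log-barrier.
ln values: [1.008, -2.1203, 1.6253]
phi = -(1.008 - 2.1203 + 1.6253) = -0.513
Step 2: Compute augmented objective.
t*f(x) = 4.33*16.17 = 70.0161
Total = 70.0161 - 0.513 = 69.5031


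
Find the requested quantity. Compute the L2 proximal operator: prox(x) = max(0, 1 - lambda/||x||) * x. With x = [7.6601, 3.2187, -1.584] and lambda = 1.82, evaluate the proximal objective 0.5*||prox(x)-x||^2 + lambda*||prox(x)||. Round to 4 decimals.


Step 1: Compute ||x||.
||x|| = 8.4585
Step 2: Compute scaling factor.
scale = max(0, 1 - 1.82/8.4585) = 0.7848
Step 3: prox(x) = [6.0119, 2.5261, -1.2432]
||prox(x)|| = 6.6385
Step 4: Proximal objective.
0.5*||prox-x||^2 = 1.6562
lambda*||prox|| = 12.0821
Total = 13.7383


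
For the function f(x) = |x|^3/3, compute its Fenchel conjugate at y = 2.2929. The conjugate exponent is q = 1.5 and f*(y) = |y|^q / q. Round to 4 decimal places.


The conjugate exponent q satisfies 1/p + 1/q = 1.
p = 3, so q = 3/(3 - 1) = 1.5
|y|^q = 2.2929^1.5 = 3.472
f*(2.2929) = 3.472 / 1.5 = 2.3147


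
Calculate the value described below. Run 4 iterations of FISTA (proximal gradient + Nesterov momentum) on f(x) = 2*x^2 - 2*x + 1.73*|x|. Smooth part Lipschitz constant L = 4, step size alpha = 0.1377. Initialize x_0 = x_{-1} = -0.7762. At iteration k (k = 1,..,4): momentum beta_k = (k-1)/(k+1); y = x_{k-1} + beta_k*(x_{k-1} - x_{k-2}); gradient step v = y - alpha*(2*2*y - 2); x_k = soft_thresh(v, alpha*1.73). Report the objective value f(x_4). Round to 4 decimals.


FISTA on f(x) = 2*x^2 - 2*x + 1.73*|x|
L = 4, alpha = 0.1377
Iteration 1: beta = 0.0, y = -0.7762 + 0.0*(-0.7762 + 0.7762) = -0.7762
  grad(y) = -5.1048, v = y - alpha*grad = -0.0733
  prox(v) = soft_thresh(-0.0733, 0.2382) = 0.0
Iteration 2: beta = 0.3333, y = 0.0 + 0.3333*(0.0 + 0.7762) = 0.2587
  grad(y) = -0.9651, v = y - alpha*grad = 0.3916
  prox(v) = soft_thresh(0.3916, 0.2382) = 0.1534
Iteration 3: beta = 0.5, y = 0.1534 + 0.5*(0.1534 - 0.0) = 0.2301
  grad(y) = -1.0796, v = y - alpha*grad = 0.3788
  prox(v) = soft_thresh(0.3788, 0.2382) = 0.1405
Iteration 4: beta = 0.6, y = 0.1405 + 0.6*(0.1405 - 0.1534) = 0.1328
  grad(y) = -1.4687, v = y - alpha*grad = 0.3351
  prox(v) = soft_thresh(0.3351, 0.2382) = 0.0968
f(x_4) = 2*0.0968^2 - 2*0.0968 + 1.73*|0.0968| = -0.0074


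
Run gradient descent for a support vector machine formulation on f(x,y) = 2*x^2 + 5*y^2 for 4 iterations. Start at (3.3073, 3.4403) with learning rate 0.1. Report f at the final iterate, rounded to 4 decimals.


Gradient descent on f(x,y) = 2*x^2 + 5*y^2.
Starting point: (3.3073, 3.4403), alpha = 0.1
Step 1: grad_x = 2*2*3.3073 = 13.2292, grad_y = 2*5*3.4403 = 34.403
  x_1 = 3.3073 - 0.1*13.2292 = 1.9844
  y_1 = 3.4403 - 0.1*34.403 = 0.0
Step 2: grad_x = 2*2*1.9844 = 7.9375, grad_y = 2*5*0.0 = 0.0
  x_2 = 1.9844 - 0.1*7.9375 = 1.1906
  y_2 = 0.0 - 0.1*0.0 = 0.0
Step 3: grad_x = 2*2*1.1906 = 4.7625, grad_y = 2*5*0.0 = 0.0
  x_3 = 1.1906 - 0.1*4.7625 = 0.7144
  y_3 = 0.0 - 0.1*0.0 = 0.0
Step 4: grad_x = 2*2*0.7144 = 2.8575, grad_y = 2*5*0.0 = 0.0
  x_4 = 0.7144 - 0.1*2.8575 = 0.4286
  y_4 = 0.0 - 0.1*0.0 = 0.0
f(0.4286, 0.0) = 2*0.4286^2 + 5*0.0^2 = 0.3674


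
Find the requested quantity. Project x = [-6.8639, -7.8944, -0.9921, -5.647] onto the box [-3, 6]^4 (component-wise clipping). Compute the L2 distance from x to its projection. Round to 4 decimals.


Project each component onto [-3, 6].
clip(-6.8639) = -3.0, clip(-7.8944) = -3.0, clip(-0.9921) = -0.9921, clip(-5.647) = -3.0
Projection = [-3.0, -3.0, -0.9921, -3.0]
Squared diffs: [14.9297, 23.9552, 0.0, 7.0066]
Distance = sqrt(45.8915) = 6.7743


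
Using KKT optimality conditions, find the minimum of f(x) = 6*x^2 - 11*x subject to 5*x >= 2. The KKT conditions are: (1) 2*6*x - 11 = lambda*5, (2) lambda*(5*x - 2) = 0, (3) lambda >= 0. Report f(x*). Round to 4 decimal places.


Step 1: Try lambda = 0 (constraint inactive).
Stationarity: 2*6*x - 11 = 0
x* = 11/(2*6) = 11/12 = 0.9167 (rounded; the exact value 11/12 is used below)
Check constraint: 5*0.9167 = 4.5835 >= 2 -- satisfied.
Step 2: Compute optimal value.
f(x*) = 6*(11/12)^2 - 11*(11/12) = -5.0417


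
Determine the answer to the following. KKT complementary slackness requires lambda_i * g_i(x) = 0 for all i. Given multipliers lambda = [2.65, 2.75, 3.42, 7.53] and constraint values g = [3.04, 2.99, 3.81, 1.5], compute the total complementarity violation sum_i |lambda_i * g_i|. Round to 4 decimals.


KKT complementary slackness check:
lambda_1 * g_1 = 2.65 * 3.04 = 8.056
lambda_2 * g_2 = 2.75 * 2.99 = 8.2225
lambda_3 * g_3 = 3.42 * 3.81 = 13.0302
lambda_4 * g_4 = 7.53 * 1.5 = 11.295
Total violation = 8.056 + 8.2225 + 13.0302 + 11.295 = 40.6037


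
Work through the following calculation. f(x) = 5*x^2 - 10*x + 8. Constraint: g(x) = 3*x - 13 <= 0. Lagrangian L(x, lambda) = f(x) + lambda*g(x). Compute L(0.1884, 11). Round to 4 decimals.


Step 1: Evaluate f(x).
f(0.1884) = 5*0.1884^2 - 10*0.1884 + 8 = 6.2935
Step 2: Evaluate g(x).
g(0.1884) = 3*0.1884 - 13 = -12.4348
Step 3: Compute Lagrangian.
L = 6.2935 + 11*-12.4348 = -130.4893


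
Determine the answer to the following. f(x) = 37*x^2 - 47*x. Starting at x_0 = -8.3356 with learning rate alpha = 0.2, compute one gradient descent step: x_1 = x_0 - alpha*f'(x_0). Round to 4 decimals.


We compute the gradient at x_0 and apply the update.
f'(x) = 74*x - 47
f'(-8.3356) = 74*-8.3356 - 47 = -663.8344
x_1 = -8.3356 - 0.2*-663.8344 = 124.4313


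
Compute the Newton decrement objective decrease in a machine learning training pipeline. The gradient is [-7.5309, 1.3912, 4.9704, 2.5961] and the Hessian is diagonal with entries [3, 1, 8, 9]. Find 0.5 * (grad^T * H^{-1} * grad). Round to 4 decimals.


Step 1: H is diagonal, so H^(-1) * g = [-2.5103, 1.3912, 0.6213, 0.2885].
Step 2: g^T H^(-1) g = sum_i g_i^2 / H_ii
  = (-7.5309)^2/3 + (1.3912)^2/1 + (4.9704)^2/8 + (2.5961)^2/9
  = 18.9048 + 1.9354 + 3.0881 + 0.7489 = 24.6772
Step 3: Objective decrease = 0.5 * g^T H^(-1) g = 12.3386


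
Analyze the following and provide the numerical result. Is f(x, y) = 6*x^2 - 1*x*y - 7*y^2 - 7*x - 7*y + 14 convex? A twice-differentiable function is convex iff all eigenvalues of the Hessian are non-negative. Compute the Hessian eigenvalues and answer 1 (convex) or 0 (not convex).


The Hessian of f(x,y) = 6*x^2 - 1*x*y - 7*y^2 - 7*x - 7*y + 14 is:
H = [[12, -1], [-1, -14]]
Trace = 12 - 14 = -2
Determinant = 12*-14 - (-1)^2 = -169
Discriminant = (-2)^2 - 4*-169 = 680.0
Eigenvalues: lambda_1 = -14.0384, lambda_2 = 12.0384
The function is not convex.

0


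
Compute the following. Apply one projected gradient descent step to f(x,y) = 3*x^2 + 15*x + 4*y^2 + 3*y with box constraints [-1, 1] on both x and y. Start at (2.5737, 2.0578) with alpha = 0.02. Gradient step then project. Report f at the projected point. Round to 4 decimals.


Step 1: Compute gradient at (2.5737, 2.0578).
grad_x = 2*3*2.5737 + 15 = 30.4422
grad_y = 2*4*2.0578 + 3 = 19.4624
Step 2: Gradient step.
x_raw = 2.5737 - 0.02*30.4422 = 1.9649
y_raw = 2.0578 - 0.02*19.4624 = 1.6686
Step 3: Project onto [-1, 1].
x_proj = clip(1.9649) = 1.0
y_proj = clip(1.6686) = 1.0
Step 4: Evaluate f.
f(1.0, 1.0) = 25.0


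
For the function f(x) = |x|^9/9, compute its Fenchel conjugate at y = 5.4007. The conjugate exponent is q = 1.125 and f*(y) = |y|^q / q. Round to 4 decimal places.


The conjugate exponent q satisfies 1/p + 1/q = 1.
p = 9, so q = 9/(9 - 1) = 1.125
|y|^q = 5.4007^1.125 = 6.6682
f*(5.4007) = 6.6682 / 1.125 = 5.9273


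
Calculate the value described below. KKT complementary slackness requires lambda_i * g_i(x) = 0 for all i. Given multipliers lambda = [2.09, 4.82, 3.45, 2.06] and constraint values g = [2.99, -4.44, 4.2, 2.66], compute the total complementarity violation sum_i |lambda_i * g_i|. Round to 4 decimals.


KKT complementary slackness check:
lambda_1 * g_1 = 2.09 * 2.99 = 6.2491
lambda_2 * g_2 = 4.82 * -4.44 = -21.4008
lambda_3 * g_3 = 3.45 * 4.2 = 14.49
lambda_4 * g_4 = 2.06 * 2.66 = 5.4796
Total violation = 6.2491 + 21.4008 + 14.49 + 5.4796 = 47.6195


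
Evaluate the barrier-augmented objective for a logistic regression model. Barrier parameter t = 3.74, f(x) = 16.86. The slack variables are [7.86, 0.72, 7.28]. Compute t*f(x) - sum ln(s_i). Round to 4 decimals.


Step 1: Compute log-barrier.
ln values: [2.0618, -0.3285, 1.9851]
phi = -(2.0618 - 0.3285 + 1.9851) = -3.7184
Step 2: Compute augmented objective.
t*f(x) = 3.74*16.86 = 63.0564
Total = 63.0564 - 3.7184 = 59.338


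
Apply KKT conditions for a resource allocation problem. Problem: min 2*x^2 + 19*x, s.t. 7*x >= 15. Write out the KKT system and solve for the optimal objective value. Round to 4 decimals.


Step 1: Try lambda = 0 (constraint inactive).
x_unc = -19/(2*2) = -4.75
Check: 7*-4.75 = -33.25 < 15 -- violated!
Step 2: Constraint must be active: 7*x = 15
x* = 15/7 = 2.1429 (rounded; the exact value 15/7 is used below)
lambda = (2*2*(15/7) + 19)/7 = 3.9388
Step 3: Compute optimal value.
f(x*) = 2*(15/7)^2 + 19*(15/7) = 49.898


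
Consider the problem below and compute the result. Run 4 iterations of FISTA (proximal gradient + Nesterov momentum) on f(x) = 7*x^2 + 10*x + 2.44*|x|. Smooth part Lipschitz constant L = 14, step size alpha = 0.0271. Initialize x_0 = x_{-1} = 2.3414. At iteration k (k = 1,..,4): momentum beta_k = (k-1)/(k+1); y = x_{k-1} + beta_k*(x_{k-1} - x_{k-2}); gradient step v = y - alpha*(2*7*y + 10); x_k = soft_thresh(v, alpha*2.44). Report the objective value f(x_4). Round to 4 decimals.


FISTA on f(x) = 7*x^2 + 10*x + 2.44*|x|
L = 14, alpha = 0.0271
Iteration 1: beta = 0.0, y = 2.3414 + 0.0*(2.3414 - 2.3414) = 2.3414
  grad(y) = 42.7796, v = y - alpha*grad = 1.1821
  prox(v) = soft_thresh(1.1821, 0.0661) = 1.1159
Iteration 2: beta = 0.3333, y = 1.1159 + 0.3333*(1.1159 - 2.3414) = 0.7075
  grad(y) = 19.9045, v = y - alpha*grad = 0.1681
  prox(v) = soft_thresh(0.1681, 0.0661) = 0.1019
Iteration 3: beta = 0.5, y = 0.1019 + 0.5*(0.1019 - 1.1159) = -0.4051
  grad(y) = 4.3289, v = y - alpha*grad = -0.5224
  prox(v) = soft_thresh(-0.5224, 0.0661) = -0.4563
Iteration 4: beta = 0.6, y = -0.4563 + 0.6*(-0.4563 - 0.1019) = -0.7912
  grad(y) = -1.0766, v = y - alpha*grad = -0.762
  prox(v) = soft_thresh(-0.762, 0.0661) = -0.6959
f(x_4) = 7*(-0.6959)^2 + 10*(-0.6959) + 2.44*|-0.6959| = -1.8711


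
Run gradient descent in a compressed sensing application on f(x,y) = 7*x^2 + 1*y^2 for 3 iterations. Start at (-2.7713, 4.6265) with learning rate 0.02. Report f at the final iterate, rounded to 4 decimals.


Gradient descent on f(x,y) = 7*x^2 + 1*y^2.
Starting point: (-2.7713, 4.6265), alpha = 0.02
Step 1: grad_x = 2*7*-2.7713 = -38.7982, grad_y = 2*1*4.6265 = 9.253
  x_1 = -2.7713 - 0.02*-38.7982 = -1.9953
  y_1 = 4.6265 - 0.02*9.253 = 4.4414
Step 2: grad_x = 2*7*-1.9953 = -27.9347, grad_y = 2*1*4.4414 = 8.8829
  x_2 = -1.9953 - 0.02*-27.9347 = -1.4366
  y_2 = 4.4414 - 0.02*8.8829 = 4.2638
Step 3: grad_x = 2*7*-1.4366 = -20.113, grad_y = 2*1*4.2638 = 8.5276
  x_3 = -1.4366 - 0.02*-20.113 = -1.0344
  y_3 = 4.2638 - 0.02*8.5276 = 4.0932
f(-1.0344, 4.0932) = 7*(-1.0344)^2 + 1*4.0932^2 = 24.2442


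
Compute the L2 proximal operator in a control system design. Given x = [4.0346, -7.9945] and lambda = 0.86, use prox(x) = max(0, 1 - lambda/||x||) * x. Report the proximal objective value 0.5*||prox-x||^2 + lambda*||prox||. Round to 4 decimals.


Step 1: Compute ||x||.
||x|| = 8.9549
Step 2: Compute scaling factor.
scale = max(0, 1 - 0.86/8.9549) = 0.904
Step 3: prox(x) = [3.6471, -7.2267]
||prox(x)|| = 8.0949
Step 4: Proximal objective.
0.5*||prox-x||^2 = 0.3698
lambda*||prox|| = 6.9616
Total = 7.3314


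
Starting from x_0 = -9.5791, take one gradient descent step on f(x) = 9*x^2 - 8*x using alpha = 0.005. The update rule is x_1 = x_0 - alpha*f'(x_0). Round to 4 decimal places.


We compute the gradient at x_0 and apply the update.
f'(x) = 18*x - 8
f'(-9.5791) = 18*-9.5791 - 8 = -180.4238
x_1 = -9.5791 - 0.005*-180.4238 = -8.677


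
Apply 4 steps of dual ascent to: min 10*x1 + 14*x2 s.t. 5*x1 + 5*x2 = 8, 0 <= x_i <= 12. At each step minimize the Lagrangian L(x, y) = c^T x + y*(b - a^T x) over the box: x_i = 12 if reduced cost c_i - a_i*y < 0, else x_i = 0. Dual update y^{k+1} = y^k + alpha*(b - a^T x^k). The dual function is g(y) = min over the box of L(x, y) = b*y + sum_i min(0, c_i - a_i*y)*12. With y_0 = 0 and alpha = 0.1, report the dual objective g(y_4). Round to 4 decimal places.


Dual ascent for LP: min 10*x1 + 14*x2, 5*x1 + 5*x2 = 8, 0 <= x_i <= 12
Step 1: y^k = 0.0, reduced costs: (10.0, 14.0)
  x^k = (0.0, 0.0), subgradient = b - a^T x = 8.0
  y^{k+1} = 0.0 + 0.1*8.0 = 0.8
Step 2: y^k = 0.8, reduced costs: (6.0, 10.0)
  x^k = (0.0, 0.0), subgradient = b - a^T x = 8.0
  y^{k+1} = 0.8 + 0.1*8.0 = 1.6
Step 3: y^k = 1.6, reduced costs: (2.0, 6.0)
  x^k = (0.0, 0.0), subgradient = b - a^T x = 8.0
  y^{k+1} = 1.6 + 0.1*8.0 = 2.4
Step 4: y^k = 2.4, reduced costs: (-2.0, 2.0)
  x^k = (12.0, 0.0), subgradient = b - a^T x = -52.0
  y^{k+1} = 2.4 + 0.1*-52.0 = -2.8
Dual objective at y_4 = -2.8: reduced costs (24.0, 28.0), box minimizer x = (0.0, 0.0)
g(y_4) = b*y + (c1 - a1*y)*x1 + (c2 - a2*y)*x2 = 8*(-2.8) + 24.0*0.0 + 28.0*0.0 = -22.4 + 0.0 + 0.0 = -22.4


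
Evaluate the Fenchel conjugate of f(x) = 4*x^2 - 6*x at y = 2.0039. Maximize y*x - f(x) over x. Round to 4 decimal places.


f*(y) = sup_x {y*x - a*x^2 - b*x} = sup_x {(y-b)*x - a*x^2}
FOC: (y - b) - 2a*x = 0 => x* = (y - b)/(2a)
x* = (2.0039 + 6)/(2*4) = 1.0005
f*(2.0039) = (y-b)^2/(4a) = (2.0039 + 6)^2/(4*4)
= 64.0624/16 = 4.0039


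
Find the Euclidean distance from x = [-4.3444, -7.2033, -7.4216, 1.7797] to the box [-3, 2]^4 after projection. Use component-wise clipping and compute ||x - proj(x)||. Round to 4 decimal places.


Project each component onto [-3, 2].
clip(-4.3444) = -3.0, clip(-7.2033) = -3.0, clip(-7.4216) = -3.0, clip(1.7797) = 1.7797
Projection = [-3.0, -3.0, -3.0, 1.7797]
Squared diffs: [1.8074, 17.6677, 19.5505, 0.0]
Distance = sqrt(39.0256) = 6.2471


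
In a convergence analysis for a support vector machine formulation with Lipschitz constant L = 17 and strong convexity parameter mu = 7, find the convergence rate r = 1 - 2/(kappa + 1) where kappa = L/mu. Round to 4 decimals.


Step 1: Compute the condition number.
kappa = L/mu = 17/7 = 2.4286
Step 2: Compute the convergence rate.
r = 1 - 2/(kappa + 1) = 1 - 2*mu/(L + mu) = (L - mu)/(L + mu) = 10/24 = 0.4167


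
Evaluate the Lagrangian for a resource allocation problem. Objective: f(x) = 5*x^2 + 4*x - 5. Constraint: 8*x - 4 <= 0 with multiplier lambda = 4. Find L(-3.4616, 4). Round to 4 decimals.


Step 1: Evaluate f(x).
f(-3.4616) = 5*(-3.4616)^2 + 4*(-3.4616) - 5 = 41.067
Step 2: Evaluate g(x).
g(-3.4616) = 8*-3.4616 - 4 = -31.6928
Step 3: Compute Lagrangian.
L = 41.067 + 4*-31.6928 = -85.7042


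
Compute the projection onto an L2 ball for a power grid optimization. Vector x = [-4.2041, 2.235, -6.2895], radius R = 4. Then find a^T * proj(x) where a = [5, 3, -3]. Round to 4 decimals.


Step 1: Compute ||x|| (intermediates to 6 decimals).
||x|| = sqrt((-4.2041)^2 + 2.235^2 + (-6.2895)^2) = 7.88844
Step 2: Project.
Since ||x|| > R, scale = R/||x|| = 4/7.88844 = 0.507071, proj(x) = scale * x
proj(x) = [-2.131777, 1.133304, -3.189223]
Step 3: Dot product.
a^T * proj(x) = 5*(-2.131777) + 3*1.133304 - 3*(-3.189223) = 2.3087


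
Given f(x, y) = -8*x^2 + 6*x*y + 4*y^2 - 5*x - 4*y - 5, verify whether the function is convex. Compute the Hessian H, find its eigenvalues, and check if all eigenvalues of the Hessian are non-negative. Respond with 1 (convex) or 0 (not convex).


The Hessian of f(x,y) = -8*x^2 + 6*x*y + 4*y^2 - 5*x - 4*y - 5 is:
H = [[-16, 6], [6, 8]]
Trace = -16 + 8 = -8
Determinant = -16*8 - (6)^2 = -164
Discriminant = (-8)^2 - 4*-164 = 720.0
Eigenvalues: lambda_1 = -17.4164, lambda_2 = 9.4164
The function is not convex.

0


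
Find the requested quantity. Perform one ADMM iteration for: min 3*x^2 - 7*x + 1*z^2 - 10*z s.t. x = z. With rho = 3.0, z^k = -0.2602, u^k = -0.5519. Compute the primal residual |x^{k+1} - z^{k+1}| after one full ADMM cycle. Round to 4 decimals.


ADMM iteration with rho = 3.0, z^k = -0.2602, u^k = -0.5519
Step 1: x-update.
Minimize 3*x^2 - 7*x + (3.0/2)*(x + 0.2602 - 0.5519)^2
FOC: (2*3 + 3.0)*x = 7 + 3.0*(-0.2602 + 0.5519)
x^{k+1} = 0.875
Step 2: z-update.
Minimize 1*z^2 - 10*z + (3.0/2)*(0.875 - z - 0.5519)^2
FOC: (2*1 + 3.0)*z = 10 + 3.0*(0.875 - 0.5519)
z^{k+1} = 2.1939
Step 3: u-update.
u^{k+1} = -0.5519 + 0.875 - 2.1939 = -1.8708
Step 4: Primal residual = |0.875 - 2.1939| = 1.3189


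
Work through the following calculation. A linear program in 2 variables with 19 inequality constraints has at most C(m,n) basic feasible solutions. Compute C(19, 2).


Each vertex corresponds to some choice of n active constraints out of m, so the number of vertices is at most C(m, n) = m! / (n!(m-n)!).
m = 19, n = 2
Numerator: 19 * 18
Denominator: 2! = 2
C(19, 2) = 171


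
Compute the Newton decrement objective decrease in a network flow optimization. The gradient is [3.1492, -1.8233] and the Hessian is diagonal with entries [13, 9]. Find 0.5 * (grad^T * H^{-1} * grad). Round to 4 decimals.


Step 1: H is diagonal, so H^(-1) * g = [0.2422, -0.2026].
Step 2: g^T H^(-1) g = sum_i g_i^2 / H_ii
  = (3.1492)^2/13 + (-1.8233)^2/9
  = 0.7629 + 0.3694 = 1.1323
Step 3: Objective decrease = 0.5 * g^T H^(-1) g = 0.5661


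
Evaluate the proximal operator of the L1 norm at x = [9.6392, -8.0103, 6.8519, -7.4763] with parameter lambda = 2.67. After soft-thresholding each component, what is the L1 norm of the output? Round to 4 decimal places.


Soft-thresholding with lambda = 2.67:
prox(9.6392) = sign(9.6392)*max(|9.6392| - 2.67, 0) = 6.9692
prox(-8.0103) = sign(-8.0103)*max(|-8.0103| - 2.67, 0) = -5.3403
prox(6.8519) = sign(6.8519)*max(|6.8519| - 2.67, 0) = 4.1819
prox(-7.4763) = sign(-7.4763)*max(|-7.4763| - 2.67, 0) = -4.8063
prox(x) = [6.9692, -5.3403, 4.1819, -4.8063]
||prox(x)||_1 = 6.9692 + 5.3403 + 4.1819 + 4.8063 = 21.2977


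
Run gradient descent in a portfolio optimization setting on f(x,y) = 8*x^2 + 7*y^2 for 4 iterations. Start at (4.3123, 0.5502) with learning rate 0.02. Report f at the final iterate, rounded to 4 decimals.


Gradient descent on f(x,y) = 8*x^2 + 7*y^2.
Starting point: (4.3123, 0.5502), alpha = 0.02
Step 1: grad_x = 2*8*4.3123 = 68.9968, grad_y = 2*7*0.5502 = 7.7028
  x_1 = 4.3123 - 0.02*68.9968 = 2.9324
  y_1 = 0.5502 - 0.02*7.7028 = 0.3961
Step 2: grad_x = 2*8*2.9324 = 46.9178, grad_y = 2*7*0.3961 = 5.546
  x_2 = 2.9324 - 0.02*46.9178 = 1.994
  y_2 = 0.3961 - 0.02*5.546 = 0.2852
Step 3: grad_x = 2*8*1.994 = 31.9041, grad_y = 2*7*0.2852 = 3.9931
  x_3 = 1.994 - 0.02*31.9041 = 1.3559
  y_3 = 0.2852 - 0.02*3.9931 = 0.2054
Step 4: grad_x = 2*8*1.3559 = 21.6948, grad_y = 2*7*0.2054 = 2.8751
  x_4 = 1.3559 - 0.02*21.6948 = 0.922
  y_4 = 0.2054 - 0.02*2.8751 = 0.1479
f(0.922, 0.1479) = 8*0.922^2 + 7*0.1479^2 = 6.9541


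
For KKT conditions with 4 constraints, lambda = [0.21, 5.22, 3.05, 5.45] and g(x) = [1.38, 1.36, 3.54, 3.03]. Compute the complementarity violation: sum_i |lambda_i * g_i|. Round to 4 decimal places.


KKT complementary slackness check:
lambda_1 * g_1 = 0.21 * 1.38 = 0.2898
lambda_2 * g_2 = 5.22 * 1.36 = 7.0992
lambda_3 * g_3 = 3.05 * 3.54 = 10.797
lambda_4 * g_4 = 5.45 * 3.03 = 16.5135
Total violation = 0.2898 + 7.0992 + 10.797 + 16.5135 = 34.6995


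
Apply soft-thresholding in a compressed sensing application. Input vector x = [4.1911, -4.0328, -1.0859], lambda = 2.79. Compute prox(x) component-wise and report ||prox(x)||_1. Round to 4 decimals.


Soft-thresholding with lambda = 2.79:
prox(4.1911) = sign(4.1911)*max(|4.1911| - 2.79, 0) = 1.4011
prox(-4.0328) = sign(-4.0328)*max(|-4.0328| - 2.79, 0) = -1.2428
prox(-1.0859) = sign(-1.0859)*max(|-1.0859| - 2.79, 0) = 0.0
prox(x) = [1.4011, -1.2428, 0.0]
||prox(x)||_1 = 1.4011 + 1.2428 + 0.0 = 2.6439


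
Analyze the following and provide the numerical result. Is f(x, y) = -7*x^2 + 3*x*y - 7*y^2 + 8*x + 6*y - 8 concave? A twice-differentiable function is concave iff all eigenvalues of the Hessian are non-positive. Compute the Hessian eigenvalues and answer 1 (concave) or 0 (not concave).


The Hessian of f(x,y) = -7*x^2 + 3*x*y - 7*y^2 + 8*x + 6*y - 8 is:
H = [[-14, 3], [3, -14]]
Trace = -14 - 14 = -28
Determinant = -14*-14 - (3)^2 = 187
Discriminant = (-28)^2 - 4*187 = 36.0
Eigenvalues: lambda_1 = -17.0, lambda_2 = -11.0
The function is concave.

1


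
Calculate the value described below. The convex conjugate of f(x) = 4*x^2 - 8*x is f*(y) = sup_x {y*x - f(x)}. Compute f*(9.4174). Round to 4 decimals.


f*(y) = sup_x {y*x - a*x^2 - b*x} = sup_x {(y-b)*x - a*x^2}
FOC: (y - b) - 2a*x = 0 => x* = (y - b)/(2a)
x* = (9.4174 + 8)/(2*4) = 2.1772
f*(9.4174) = (y-b)^2/(4a) = (9.4174 + 8)^2/(4*4)
= 303.3658/16 = 18.9604


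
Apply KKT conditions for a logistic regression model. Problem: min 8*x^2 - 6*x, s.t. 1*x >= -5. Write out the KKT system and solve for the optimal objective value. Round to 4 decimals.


Step 1: Try lambda = 0 (constraint inactive).
Stationarity: 2*8*x - 6 = 0
x* = 6/(2*8) = 0.375
Check constraint: 1*0.375 = 0.375 >= -5 -- satisfied.
Step 2: Compute optimal value.
f(x*) = 8*0.375^2 - 6*0.375 = -1.125


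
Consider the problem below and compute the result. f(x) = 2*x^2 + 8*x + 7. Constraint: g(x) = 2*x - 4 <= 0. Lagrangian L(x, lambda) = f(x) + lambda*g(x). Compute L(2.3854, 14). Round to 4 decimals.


Step 1: Evaluate f(x).
f(2.3854) = 2*2.3854^2 + 8*2.3854 + 7 = 37.4635
Step 2: Evaluate g(x).
g(2.3854) = 2*2.3854 - 4 = 0.7708
Step 3: Compute Lagrangian.
L = 37.4635 + 14*0.7708 = 48.2547


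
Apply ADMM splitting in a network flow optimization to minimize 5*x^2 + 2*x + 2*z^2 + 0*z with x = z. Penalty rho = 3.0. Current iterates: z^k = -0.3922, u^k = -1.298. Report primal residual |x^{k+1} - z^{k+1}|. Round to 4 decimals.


ADMM iteration with rho = 3.0, z^k = -0.3922, u^k = -1.298
Step 1: x-update.
Minimize 5*x^2 + 2*x + (3.0/2)*(x + 0.3922 - 1.298)^2
FOC: (2*5 + 3.0)*x = -2 + 3.0*(-0.3922 + 1.298)
x^{k+1} = 0.0552
Step 2: z-update.
Minimize 2*z^2 + 0*z + (3.0/2)*(0.0552 - z - 1.298)^2
FOC: (2*2 + 3.0)*z = 0 + 3.0*(0.0552 - 1.298)
z^{k+1} = -0.5326
Step 3: u-update.
u^{k+1} = -1.298 + 0.0552 + 0.5326 = -0.7102
Step 4: Primal residual = |0.0552 + 0.5326| = 0.5878


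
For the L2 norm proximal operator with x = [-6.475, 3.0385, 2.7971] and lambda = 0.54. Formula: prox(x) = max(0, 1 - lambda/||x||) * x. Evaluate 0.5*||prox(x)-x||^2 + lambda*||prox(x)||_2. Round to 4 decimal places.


Step 1: Compute ||x||.
||x|| = 7.68
Step 2: Compute scaling factor.
scale = max(0, 1 - 0.54/7.68) = 0.9297
Step 3: prox(x) = [-6.0197, 2.8249, 2.6004]
||prox(x)|| = 7.14
Step 4: Proximal objective.
0.5*||prox-x||^2 = 0.1458
lambda*||prox|| = 3.8556
Total = 4.0014


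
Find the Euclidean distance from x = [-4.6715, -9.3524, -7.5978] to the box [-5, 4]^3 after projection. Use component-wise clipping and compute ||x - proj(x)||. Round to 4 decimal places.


Project each component onto [-5, 4].
clip(-4.6715) = -4.6715, clip(-9.3524) = -5.0, clip(-7.5978) = -5.0
Projection = [-4.6715, -5.0, -5.0]
Squared diffs: [0.0, 18.9434, 6.7486]
Distance = sqrt(25.692) = 5.0687


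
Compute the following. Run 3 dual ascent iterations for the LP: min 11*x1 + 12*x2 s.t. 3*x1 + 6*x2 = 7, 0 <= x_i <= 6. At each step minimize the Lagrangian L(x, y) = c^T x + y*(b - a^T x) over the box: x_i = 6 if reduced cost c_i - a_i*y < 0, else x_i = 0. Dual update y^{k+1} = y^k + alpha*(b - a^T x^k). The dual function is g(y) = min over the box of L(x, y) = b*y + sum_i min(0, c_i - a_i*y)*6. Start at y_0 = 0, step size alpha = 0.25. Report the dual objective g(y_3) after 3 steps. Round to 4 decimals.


Dual ascent for LP: min 11*x1 + 12*x2, 3*x1 + 6*x2 = 7, 0 <= x_i <= 6
Step 1: y^k = 0.0, reduced costs: (11.0, 12.0)
  x^k = (0.0, 0.0), subgradient = b - a^T x = 7.0
  y^{k+1} = 0.0 + 0.25*7.0 = 1.75
Step 2: y^k = 1.75, reduced costs: (5.75, 1.5)
  x^k = (0.0, 0.0), subgradient = b - a^T x = 7.0
  y^{k+1} = 1.75 + 0.25*7.0 = 3.5
Step 3: y^k = 3.5, reduced costs: (0.5, -9.0)
  x^k = (0.0, 6.0), subgradient = b - a^T x = -29.0
  y^{k+1} = 3.5 + 0.25*-29.0 = -3.75
Dual objective at y_3 = -3.75: reduced costs (22.25, 34.5), box minimizer x = (0.0, 0.0)
g(y_3) = b*y + (c1 - a1*y)*x1 + (c2 - a2*y)*x2 = 7*(-3.75) + 22.25*0.0 + 34.5*0.0 = -26.25 + 0.0 + 0.0 = -26.25


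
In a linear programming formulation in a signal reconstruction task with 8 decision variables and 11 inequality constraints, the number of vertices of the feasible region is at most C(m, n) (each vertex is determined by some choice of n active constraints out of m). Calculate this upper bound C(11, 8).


Each vertex corresponds to some choice of n active constraints out of m, so the number of vertices is at most C(m, n) = m! / (n!(m-n)!).
m = 11, n = 8
Numerator: 11 * 10 * 9 * 8 * 7 * 6 * 5 * 4
Denominator: 8! = 40320
C(11, 8) = 165


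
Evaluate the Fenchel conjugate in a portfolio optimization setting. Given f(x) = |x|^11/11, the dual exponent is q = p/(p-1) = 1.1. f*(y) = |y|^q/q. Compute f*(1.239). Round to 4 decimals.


The conjugate exponent q satisfies 1/p + 1/q = 1.
p = 11, so q = 11/(11 - 1) = 1.1
|y|^q = 1.239^1.1 = 1.2658
f*(1.239) = 1.2658 / 1.1 = 1.1508


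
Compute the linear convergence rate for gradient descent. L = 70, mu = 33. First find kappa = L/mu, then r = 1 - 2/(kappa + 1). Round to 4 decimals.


Step 1: Compute the condition number.
kappa = L/mu = 70/33 = 2.1212
Step 2: Compute the convergence rate.
r = 1 - 2/(kappa + 1) = 1 - 2*mu/(L + mu) = (L - mu)/(L + mu) = 37/103 = 0.3592


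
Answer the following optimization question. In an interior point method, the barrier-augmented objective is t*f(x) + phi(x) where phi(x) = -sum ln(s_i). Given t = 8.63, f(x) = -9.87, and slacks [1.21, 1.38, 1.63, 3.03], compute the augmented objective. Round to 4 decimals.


Step 1: Compute log-barrier.
ln values: [0.1906, 0.3221, 0.4886, 1.1086]
phi = -(0.1906 + 0.3221 + 0.4886 + 1.1086) = -2.1098
Step 2: Compute augmented objective.
t*f(x) = 8.63*-9.87 = -85.1781
Total = -85.1781 - 2.1098 = -87.2879


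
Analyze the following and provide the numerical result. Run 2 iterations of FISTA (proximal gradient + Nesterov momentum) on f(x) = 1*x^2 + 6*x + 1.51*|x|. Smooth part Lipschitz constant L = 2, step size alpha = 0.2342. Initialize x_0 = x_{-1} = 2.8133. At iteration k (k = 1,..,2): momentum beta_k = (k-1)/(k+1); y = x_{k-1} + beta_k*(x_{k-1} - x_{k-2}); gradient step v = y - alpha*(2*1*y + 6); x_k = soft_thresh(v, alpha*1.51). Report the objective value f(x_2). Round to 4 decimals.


FISTA on f(x) = 1*x^2 + 6*x + 1.51*|x|
L = 2, alpha = 0.2342
Iteration 1: beta = 0.0, y = 2.8133 + 0.0*(2.8133 - 2.8133) = 2.8133
  grad(y) = 11.6266, v = y - alpha*grad = 0.0904
  prox(v) = soft_thresh(0.0904, 0.3536) = 0.0
Iteration 2: beta = 0.3333, y = 0.0 + 0.3333*(0.0 - 2.8133) = -0.9378
  grad(y) = 4.1245, v = y - alpha*grad = -1.9037
  prox(v) = soft_thresh(-1.9037, 0.3536) = -1.5501
f(x_2) = 1*(-1.5501)^2 + 6*(-1.5501) + 1.51*|-1.5501| = -4.5571


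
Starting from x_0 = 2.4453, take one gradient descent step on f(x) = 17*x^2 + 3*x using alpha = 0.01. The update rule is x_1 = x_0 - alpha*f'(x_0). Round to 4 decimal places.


We compute the gradient at x_0 and apply the update.
f'(x) = 34*x + 3
f'(2.4453) = 34*2.4453 + 3 = 86.1402
x_1 = 2.4453 - 0.01*86.1402 = 1.5839


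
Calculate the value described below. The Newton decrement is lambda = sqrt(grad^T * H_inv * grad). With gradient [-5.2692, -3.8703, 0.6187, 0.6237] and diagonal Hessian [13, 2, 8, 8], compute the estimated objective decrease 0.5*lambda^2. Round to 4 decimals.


Step 1: H is diagonal, so H^(-1) * g = [-0.4053, -1.9352, 0.0773, 0.078].
Step 2: g^T H^(-1) g = sum_i g_i^2 / H_ii
  = (-5.2692)^2/13 + (-3.8703)^2/2 + (0.6187)^2/8 + (0.6237)^2/8
  = 2.1357 + 7.4896 + 0.0478 + 0.0486 = 9.7218
Step 3: Objective decrease = 0.5 * g^T H^(-1) g = 4.8609


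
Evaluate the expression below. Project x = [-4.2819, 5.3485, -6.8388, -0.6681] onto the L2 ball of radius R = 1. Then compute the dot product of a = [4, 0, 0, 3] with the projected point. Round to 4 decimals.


Step 1: Compute ||x|| (intermediates to 6 decimals).
||x|| = sqrt((-4.2819)^2 + 5.3485^2 + (-6.8388)^2 + (-0.6681)^2) = 9.703436
Step 2: Project.
Since ||x|| > R, scale = R/||x|| = 1/9.703436 = 0.103056, proj(x) = scale * x
proj(x) = [-0.441275, 0.551195, -0.704779, -0.068852]
Step 3: Dot product.
a^T * proj(x) = 4*(-0.441275) + 0*0.551195 + 0*(-0.704779) + 3*(-0.068852) = -1.9717


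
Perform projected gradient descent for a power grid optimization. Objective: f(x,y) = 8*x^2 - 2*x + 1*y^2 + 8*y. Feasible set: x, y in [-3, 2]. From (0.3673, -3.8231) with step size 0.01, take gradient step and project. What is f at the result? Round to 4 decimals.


Step 1: Compute gradient at (0.3673, -3.8231).
grad_x = 2*8*0.3673 - 2 = 3.8768
grad_y = 2*1*-3.8231 + 8 = 0.3538
Step 2: Gradient step.
x_raw = 0.3673 - 0.01*3.8768 = 0.3285
y_raw = -3.8231 - 0.01*0.3538 = -3.8266
Step 3: Project onto [-3, 2].
x_proj = clip(0.3285) = 0.3285
y_proj = clip(-3.8266) = -3.0
Step 4: Evaluate f.
f(0.3285, -3.0) = -14.7936


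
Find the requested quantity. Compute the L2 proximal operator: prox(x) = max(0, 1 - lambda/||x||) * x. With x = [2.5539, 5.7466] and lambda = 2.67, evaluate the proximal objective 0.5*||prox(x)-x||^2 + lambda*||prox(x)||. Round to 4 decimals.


Step 1: Compute ||x||.
||x|| = 6.2885
Step 2: Compute scaling factor.
scale = max(0, 1 - 2.67/6.2885) = 0.5754
Step 3: prox(x) = [1.4696, 3.3067]
||prox(x)|| = 3.6185
Step 4: Proximal objective.
0.5*||prox-x||^2 = 3.5645
lambda*||prox|| = 9.6614
Total = 13.226


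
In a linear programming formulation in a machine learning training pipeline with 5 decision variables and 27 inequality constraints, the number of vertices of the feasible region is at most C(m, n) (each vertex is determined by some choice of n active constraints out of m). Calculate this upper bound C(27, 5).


Each vertex corresponds to some choice of n active constraints out of m, so the number of vertices is at most C(m, n) = m! / (n!(m-n)!).
m = 27, n = 5
Numerator: 27 * 26 * 25 * 24 * 23
Denominator: 5! = 120
C(27, 5) = 80730


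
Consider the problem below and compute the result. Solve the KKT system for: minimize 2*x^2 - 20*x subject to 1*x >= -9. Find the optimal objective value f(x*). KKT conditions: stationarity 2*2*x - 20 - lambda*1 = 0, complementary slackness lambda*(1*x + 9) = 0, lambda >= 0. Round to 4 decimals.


Step 1: Try lambda = 0 (constraint inactive).
Stationarity: 2*2*x - 20 = 0
x* = 20/(2*2) = 5.0
Check constraint: 1*5.0 = 5.0 >= -9 -- satisfied.
Step 2: Compute optimal value.
f(x*) = 2*5.0^2 - 20*5.0 = -50.0


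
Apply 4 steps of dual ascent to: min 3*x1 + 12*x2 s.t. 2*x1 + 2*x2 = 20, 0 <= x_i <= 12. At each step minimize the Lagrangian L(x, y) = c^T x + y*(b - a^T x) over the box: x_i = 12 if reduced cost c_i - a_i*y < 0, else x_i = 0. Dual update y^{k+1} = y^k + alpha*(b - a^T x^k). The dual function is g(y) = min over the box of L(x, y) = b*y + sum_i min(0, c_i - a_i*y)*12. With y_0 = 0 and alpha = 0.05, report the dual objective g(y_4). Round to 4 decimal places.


Dual ascent for LP: min 3*x1 + 12*x2, 2*x1 + 2*x2 = 20, 0 <= x_i <= 12
Step 1: y^k = 0.0, reduced costs: (3.0, 12.0)
  x^k = (0.0, 0.0), subgradient = b - a^T x = 20.0
  y^{k+1} = 0.0 + 0.05*20.0 = 1.0
Step 2: y^k = 1.0, reduced costs: (1.0, 10.0)
  x^k = (0.0, 0.0), subgradient = b - a^T x = 20.0
  y^{k+1} = 1.0 + 0.05*20.0 = 2.0
Step 3: y^k = 2.0, reduced costs: (-1.0, 8.0)
  x^k = (12.0, 0.0), subgradient = b - a^T x = -4.0
  y^{k+1} = 2.0 + 0.05*-4.0 = 1.8
Step 4: y^k = 1.8, reduced costs: (-0.6, 8.4)
  x^k = (12.0, 0.0), subgradient = b - a^T x = -4.0
  y^{k+1} = 1.8 + 0.05*-4.0 = 1.6
Dual objective at y_4 = 1.6: reduced costs (-0.2, 8.8), box minimizer x = (12.0, 0.0)
g(y_4) = b*y + (c1 - a1*y)*x1 + (c2 - a2*y)*x2 = 20*1.6 + (-0.2)*12.0 + 8.8*0.0 = 32.0 - 2.4 + 0.0 = 29.6


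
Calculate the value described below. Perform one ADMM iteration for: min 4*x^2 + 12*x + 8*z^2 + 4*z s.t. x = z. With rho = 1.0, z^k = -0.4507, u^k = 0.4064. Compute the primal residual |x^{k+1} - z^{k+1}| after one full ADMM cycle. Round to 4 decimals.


ADMM iteration with rho = 1.0, z^k = -0.4507, u^k = 0.4064
Step 1: x-update.
Minimize 4*x^2 + 12*x + (1.0/2)*(x + 0.4507 + 0.4064)^2
FOC: (2*4 + 1.0)*x = -12 + 1.0*(-0.4507 - 0.4064)
x^{k+1} = -1.4286
Step 2: z-update.
Minimize 8*z^2 + 4*z + (1.0/2)*(-1.4286 - z + 0.4064)^2
FOC: (2*8 + 1.0)*z = -4 + 1.0*(-1.4286 + 0.4064)
z^{k+1} = -0.2954
Step 3: u-update.
u^{k+1} = 0.4064 - 1.4286 + 0.2954 = -0.7267
Step 4: Primal residual = |-1.4286 + 0.2954| = 1.1331


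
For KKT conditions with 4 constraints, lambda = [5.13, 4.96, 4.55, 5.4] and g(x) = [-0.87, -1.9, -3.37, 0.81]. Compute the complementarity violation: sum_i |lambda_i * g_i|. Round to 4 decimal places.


KKT complementary slackness check:
lambda_1 * g_1 = 5.13 * -0.87 = -4.4631
lambda_2 * g_2 = 4.96 * -1.9 = -9.424
lambda_3 * g_3 = 4.55 * -3.37 = -15.3335
lambda_4 * g_4 = 5.4 * 0.81 = 4.374
Total violation = 4.4631 + 9.424 + 15.3335 + 4.374 = 33.5946


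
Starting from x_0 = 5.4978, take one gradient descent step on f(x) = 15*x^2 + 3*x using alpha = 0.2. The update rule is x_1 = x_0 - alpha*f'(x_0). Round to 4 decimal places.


We compute the gradient at x_0 and apply the update.
f'(x) = 30*x + 3
f'(5.4978) = 30*5.4978 + 3 = 167.934
x_1 = 5.4978 - 0.2*167.934 = -28.089


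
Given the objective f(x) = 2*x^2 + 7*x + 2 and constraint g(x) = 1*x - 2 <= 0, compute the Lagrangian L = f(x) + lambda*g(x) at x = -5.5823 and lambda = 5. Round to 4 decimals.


Step 1: Evaluate f(x).
f(-5.5823) = 2*(-5.5823)^2 + 7*(-5.5823) + 2 = 25.248
Step 2: Evaluate g(x).
g(-5.5823) = 1*-5.5823 - 2 = -7.5823
Step 3: Compute Lagrangian.
L = 25.248 + 5*-7.5823 = -12.6635


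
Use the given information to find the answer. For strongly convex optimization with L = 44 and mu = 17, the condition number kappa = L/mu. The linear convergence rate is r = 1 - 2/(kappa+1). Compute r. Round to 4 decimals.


Step 1: Compute the condition number.
kappa = L/mu = 44/17 = 2.5882
Step 2: Compute the convergence rate.
r = 1 - 2/(kappa + 1) = 1 - 2*mu/(L + mu) = (L - mu)/(L + mu) = 27/61 = 0.4426


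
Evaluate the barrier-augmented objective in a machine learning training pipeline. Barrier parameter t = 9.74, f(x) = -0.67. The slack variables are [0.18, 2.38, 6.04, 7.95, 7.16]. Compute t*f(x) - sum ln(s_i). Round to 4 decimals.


Step 1: Compute log-barrier.
ln values: [-1.7148, 0.8671, 1.7984, 2.0732, 1.9685]
phi = -(-1.7148 + 0.8671 + 1.7984 + 2.0732 + 1.9685) = -4.9924
Step 2: Compute augmented objective.
t*f(x) = 9.74*-0.67 = -6.5258
Total = -6.5258 - 4.9924 = -11.5182


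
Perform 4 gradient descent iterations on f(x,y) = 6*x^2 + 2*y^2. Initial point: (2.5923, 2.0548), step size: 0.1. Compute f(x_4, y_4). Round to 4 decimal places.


Gradient descent on f(x,y) = 6*x^2 + 2*y^2.
Starting point: (2.5923, 2.0548), alpha = 0.1
Step 1: grad_x = 2*6*2.5923 = 31.1076, grad_y = 2*2*2.0548 = 8.2192
  x_1 = 2.5923 - 0.1*31.1076 = -0.5185
  y_1 = 2.0548 - 0.1*8.2192 = 1.2329
Step 2: grad_x = 2*6*-0.5185 = -6.2215, grad_y = 2*2*1.2329 = 4.9315
  x_2 = -0.5185 - 0.1*-6.2215 = 0.1037
  y_2 = 1.2329 - 0.1*4.9315 = 0.7397
Step 3: grad_x = 2*6*0.1037 = 1.2443, grad_y = 2*2*0.7397 = 2.9589
  x_3 = 0.1037 - 0.1*1.2443 = -0.0207
  y_3 = 0.7397 - 0.1*2.9589 = 0.4438
Step 4: grad_x = 2*6*-0.0207 = -0.2489, grad_y = 2*2*0.4438 = 1.7753
  x_4 = -0.0207 - 0.1*-0.2489 = 0.0041
  y_4 = 0.4438 - 0.1*1.7753 = 0.2663
f(0.0041, 0.2663) = 6*0.0041^2 + 2*0.2663^2 = 0.1419


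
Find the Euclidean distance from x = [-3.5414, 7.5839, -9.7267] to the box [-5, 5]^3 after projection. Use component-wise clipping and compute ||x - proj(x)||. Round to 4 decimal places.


Project each component onto [-5, 5].
clip(-3.5414) = -3.5414, clip(7.5839) = 5.0, clip(-9.7267) = -5.0
Projection = [-3.5414, 5.0, -5.0]
Squared diffs: [0.0, 6.6765, 22.3417]
Distance = sqrt(29.0182) = 5.3869


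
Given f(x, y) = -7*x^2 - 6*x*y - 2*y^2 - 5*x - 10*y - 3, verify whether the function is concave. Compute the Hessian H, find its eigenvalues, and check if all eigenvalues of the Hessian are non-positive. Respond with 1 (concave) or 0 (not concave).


The Hessian of f(x,y) = -7*x^2 - 6*x*y - 2*y^2 - 5*x - 10*y - 3 is:
H = [[-14, -6], [-6, -4]]
Trace = -14 - 4 = -18
Determinant = -14*-4 - (-6)^2 = 20
Discriminant = (-18)^2 - 4*20 = 244.0
Eigenvalues: lambda_1 = -16.8102, lambda_2 = -1.1898
The function is concave.

1


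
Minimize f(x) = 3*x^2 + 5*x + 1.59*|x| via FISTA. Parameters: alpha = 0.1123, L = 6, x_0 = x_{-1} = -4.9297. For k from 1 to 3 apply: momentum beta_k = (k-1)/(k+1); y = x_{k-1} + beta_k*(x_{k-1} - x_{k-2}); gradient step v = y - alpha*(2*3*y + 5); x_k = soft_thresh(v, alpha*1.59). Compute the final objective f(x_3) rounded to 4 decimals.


FISTA on f(x) = 3*x^2 + 5*x + 1.59*|x|
L = 6, alpha = 0.1123
Iteration 1: beta = 0.0, y = -4.9297 + 0.0*(-4.9297 + 4.9297) = -4.9297
  grad(y) = -24.5782, v = y - alpha*grad = -2.1696
  prox(v) = soft_thresh(-2.1696, 0.1786) = -1.991
Iteration 2: beta = 0.3333, y = -1.991 + 0.3333*(-1.991 + 4.9297) = -1.0114
  grad(y) = -1.0687, v = y - alpha*grad = -0.8914
  prox(v) = soft_thresh(-0.8914, 0.1786) = -0.7129
Iteration 3: beta = 0.5, y = -0.7129 + 0.5*(-0.7129 + 1.991) = -0.0738
  grad(y) = 4.5571, v = y - alpha*grad = -0.5856
  prox(v) = soft_thresh(-0.5856, 0.1786) = -0.407
f(x_3) = 3*(-0.407)^2 + 5*(-0.407) + 1.59*|-0.407| = -0.8909


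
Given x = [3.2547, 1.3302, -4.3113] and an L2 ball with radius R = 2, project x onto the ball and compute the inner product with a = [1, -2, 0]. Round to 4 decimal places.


Step 1: Compute ||x|| (intermediates to 6 decimals).
||x|| = sqrt(3.2547^2 + 1.3302^2 + (-4.3113)^2) = 5.563256
Step 2: Project.
Since ||x|| > R, scale = R/||x|| = 2/5.563256 = 0.359502, proj(x) = scale * x
proj(x) = [1.170071, 0.47821, -1.549921]
Step 3: Dot product.
a^T * proj(x) = 1*1.170071 - 2*0.47821 + 0*(-1.549921) = 0.2137
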